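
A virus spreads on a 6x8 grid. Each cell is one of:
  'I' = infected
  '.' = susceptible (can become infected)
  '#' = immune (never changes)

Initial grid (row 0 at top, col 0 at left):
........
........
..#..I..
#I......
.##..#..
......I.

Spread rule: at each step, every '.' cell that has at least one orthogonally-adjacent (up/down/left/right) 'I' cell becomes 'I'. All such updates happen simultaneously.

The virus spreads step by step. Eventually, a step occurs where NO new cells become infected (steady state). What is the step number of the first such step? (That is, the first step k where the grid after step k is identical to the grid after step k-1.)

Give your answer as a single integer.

Step 0 (initial): 3 infected
Step 1: +9 new -> 12 infected
Step 2: +12 new -> 24 infected
Step 3: +11 new -> 35 infected
Step 4: +5 new -> 40 infected
Step 5: +1 new -> 41 infected
Step 6: +1 new -> 42 infected
Step 7: +1 new -> 43 infected
Step 8: +0 new -> 43 infected

Answer: 8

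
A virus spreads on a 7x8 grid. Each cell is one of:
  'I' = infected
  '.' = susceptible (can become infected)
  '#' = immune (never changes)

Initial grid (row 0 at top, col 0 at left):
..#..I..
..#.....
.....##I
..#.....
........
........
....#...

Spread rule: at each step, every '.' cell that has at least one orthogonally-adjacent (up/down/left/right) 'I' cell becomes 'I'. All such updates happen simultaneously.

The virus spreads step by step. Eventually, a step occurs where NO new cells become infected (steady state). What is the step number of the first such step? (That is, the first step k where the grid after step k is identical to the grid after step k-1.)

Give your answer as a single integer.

Step 0 (initial): 2 infected
Step 1: +5 new -> 7 infected
Step 2: +6 new -> 13 infected
Step 3: +5 new -> 18 infected
Step 4: +5 new -> 23 infected
Step 5: +5 new -> 28 infected
Step 6: +4 new -> 32 infected
Step 7: +5 new -> 37 infected
Step 8: +6 new -> 43 infected
Step 9: +4 new -> 47 infected
Step 10: +2 new -> 49 infected
Step 11: +1 new -> 50 infected
Step 12: +0 new -> 50 infected

Answer: 12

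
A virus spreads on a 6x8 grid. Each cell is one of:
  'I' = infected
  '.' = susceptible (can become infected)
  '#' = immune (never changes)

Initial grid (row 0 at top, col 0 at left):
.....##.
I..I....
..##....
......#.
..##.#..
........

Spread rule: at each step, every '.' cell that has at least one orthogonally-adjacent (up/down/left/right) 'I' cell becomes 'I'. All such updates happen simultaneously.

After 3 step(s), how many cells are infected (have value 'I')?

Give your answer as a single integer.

Answer: 20

Derivation:
Step 0 (initial): 2 infected
Step 1: +6 new -> 8 infected
Step 2: +7 new -> 15 infected
Step 3: +5 new -> 20 infected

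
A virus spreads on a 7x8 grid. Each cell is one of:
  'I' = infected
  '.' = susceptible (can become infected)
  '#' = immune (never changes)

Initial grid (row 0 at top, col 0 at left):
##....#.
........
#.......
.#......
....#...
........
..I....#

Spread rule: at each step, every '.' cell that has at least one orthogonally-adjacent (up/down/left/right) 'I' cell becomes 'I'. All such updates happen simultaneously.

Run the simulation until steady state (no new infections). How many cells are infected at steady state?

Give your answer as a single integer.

Answer: 49

Derivation:
Step 0 (initial): 1 infected
Step 1: +3 new -> 4 infected
Step 2: +5 new -> 9 infected
Step 3: +6 new -> 15 infected
Step 4: +5 new -> 20 infected
Step 5: +7 new -> 27 infected
Step 6: +7 new -> 34 infected
Step 7: +6 new -> 40 infected
Step 8: +4 new -> 44 infected
Step 9: +3 new -> 47 infected
Step 10: +1 new -> 48 infected
Step 11: +1 new -> 49 infected
Step 12: +0 new -> 49 infected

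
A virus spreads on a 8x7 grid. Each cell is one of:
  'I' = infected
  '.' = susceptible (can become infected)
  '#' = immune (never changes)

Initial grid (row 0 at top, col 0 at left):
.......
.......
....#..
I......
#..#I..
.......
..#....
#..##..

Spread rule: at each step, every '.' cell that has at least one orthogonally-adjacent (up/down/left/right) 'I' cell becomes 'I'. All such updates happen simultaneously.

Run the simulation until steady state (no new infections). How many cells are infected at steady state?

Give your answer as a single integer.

Answer: 49

Derivation:
Step 0 (initial): 2 infected
Step 1: +5 new -> 7 infected
Step 2: +10 new -> 17 infected
Step 3: +12 new -> 29 infected
Step 4: +9 new -> 38 infected
Step 5: +8 new -> 46 infected
Step 6: +3 new -> 49 infected
Step 7: +0 new -> 49 infected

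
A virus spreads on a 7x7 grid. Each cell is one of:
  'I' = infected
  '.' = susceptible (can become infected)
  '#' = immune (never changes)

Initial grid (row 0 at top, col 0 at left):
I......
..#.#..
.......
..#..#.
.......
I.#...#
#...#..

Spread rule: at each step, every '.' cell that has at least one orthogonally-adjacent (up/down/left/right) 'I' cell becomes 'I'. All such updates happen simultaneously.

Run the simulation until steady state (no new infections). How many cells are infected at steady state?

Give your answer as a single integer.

Step 0 (initial): 2 infected
Step 1: +4 new -> 6 infected
Step 2: +6 new -> 12 infected
Step 3: +5 new -> 17 infected
Step 4: +5 new -> 22 infected
Step 5: +5 new -> 27 infected
Step 6: +6 new -> 33 infected
Step 7: +4 new -> 37 infected
Step 8: +3 new -> 40 infected
Step 9: +1 new -> 41 infected
Step 10: +0 new -> 41 infected

Answer: 41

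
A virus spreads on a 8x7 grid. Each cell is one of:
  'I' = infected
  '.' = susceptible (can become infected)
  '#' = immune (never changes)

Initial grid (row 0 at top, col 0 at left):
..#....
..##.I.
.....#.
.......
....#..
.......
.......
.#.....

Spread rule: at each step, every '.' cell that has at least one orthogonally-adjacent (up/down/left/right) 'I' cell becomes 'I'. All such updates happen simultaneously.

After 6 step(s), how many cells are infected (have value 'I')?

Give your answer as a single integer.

Answer: 28

Derivation:
Step 0 (initial): 1 infected
Step 1: +3 new -> 4 infected
Step 2: +4 new -> 8 infected
Step 3: +4 new -> 12 infected
Step 4: +4 new -> 16 infected
Step 5: +5 new -> 21 infected
Step 6: +7 new -> 28 infected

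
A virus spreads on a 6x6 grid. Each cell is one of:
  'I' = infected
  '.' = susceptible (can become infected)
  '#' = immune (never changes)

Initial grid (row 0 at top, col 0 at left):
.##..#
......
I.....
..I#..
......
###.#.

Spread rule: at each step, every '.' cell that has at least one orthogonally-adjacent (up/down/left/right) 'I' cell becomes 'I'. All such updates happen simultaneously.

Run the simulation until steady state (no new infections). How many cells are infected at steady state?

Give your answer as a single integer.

Answer: 28

Derivation:
Step 0 (initial): 2 infected
Step 1: +6 new -> 8 infected
Step 2: +7 new -> 15 infected
Step 3: +4 new -> 19 infected
Step 4: +5 new -> 24 infected
Step 5: +4 new -> 28 infected
Step 6: +0 new -> 28 infected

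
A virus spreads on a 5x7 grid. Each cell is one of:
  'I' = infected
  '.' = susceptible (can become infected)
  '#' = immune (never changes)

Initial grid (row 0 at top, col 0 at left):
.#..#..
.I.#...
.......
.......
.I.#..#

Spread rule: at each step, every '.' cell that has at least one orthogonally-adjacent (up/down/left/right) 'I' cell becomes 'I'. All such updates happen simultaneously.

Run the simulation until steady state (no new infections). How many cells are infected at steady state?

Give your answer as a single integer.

Step 0 (initial): 2 infected
Step 1: +6 new -> 8 infected
Step 2: +6 new -> 14 infected
Step 3: +3 new -> 17 infected
Step 4: +2 new -> 19 infected
Step 5: +4 new -> 23 infected
Step 6: +4 new -> 27 infected
Step 7: +2 new -> 29 infected
Step 8: +1 new -> 30 infected
Step 9: +0 new -> 30 infected

Answer: 30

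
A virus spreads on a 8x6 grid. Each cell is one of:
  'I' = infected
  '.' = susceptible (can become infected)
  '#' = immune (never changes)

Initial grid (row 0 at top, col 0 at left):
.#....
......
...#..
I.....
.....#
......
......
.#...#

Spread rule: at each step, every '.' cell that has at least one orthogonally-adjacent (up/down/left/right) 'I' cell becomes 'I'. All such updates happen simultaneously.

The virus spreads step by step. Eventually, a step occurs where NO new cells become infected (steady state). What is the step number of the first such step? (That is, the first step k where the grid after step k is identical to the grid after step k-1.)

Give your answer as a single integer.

Answer: 9

Derivation:
Step 0 (initial): 1 infected
Step 1: +3 new -> 4 infected
Step 2: +5 new -> 9 infected
Step 3: +7 new -> 16 infected
Step 4: +6 new -> 22 infected
Step 5: +7 new -> 29 infected
Step 6: +6 new -> 35 infected
Step 7: +5 new -> 40 infected
Step 8: +3 new -> 43 infected
Step 9: +0 new -> 43 infected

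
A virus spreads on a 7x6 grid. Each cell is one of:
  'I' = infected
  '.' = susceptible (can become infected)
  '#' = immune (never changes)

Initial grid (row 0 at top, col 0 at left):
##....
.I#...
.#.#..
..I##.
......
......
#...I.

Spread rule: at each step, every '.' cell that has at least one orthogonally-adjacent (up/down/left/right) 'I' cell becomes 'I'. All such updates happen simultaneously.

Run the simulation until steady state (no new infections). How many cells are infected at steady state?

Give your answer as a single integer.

Step 0 (initial): 3 infected
Step 1: +7 new -> 10 infected
Step 2: +9 new -> 19 infected
Step 3: +4 new -> 23 infected
Step 4: +2 new -> 25 infected
Step 5: +1 new -> 26 infected
Step 6: +2 new -> 28 infected
Step 7: +2 new -> 30 infected
Step 8: +2 new -> 32 infected
Step 9: +1 new -> 33 infected
Step 10: +1 new -> 34 infected
Step 11: +0 new -> 34 infected

Answer: 34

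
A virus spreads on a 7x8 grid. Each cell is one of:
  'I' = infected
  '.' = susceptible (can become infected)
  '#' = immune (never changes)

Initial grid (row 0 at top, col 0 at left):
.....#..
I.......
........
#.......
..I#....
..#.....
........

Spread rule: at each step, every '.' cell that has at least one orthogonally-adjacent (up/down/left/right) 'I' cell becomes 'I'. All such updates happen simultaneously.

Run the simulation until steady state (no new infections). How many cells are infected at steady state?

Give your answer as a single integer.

Step 0 (initial): 2 infected
Step 1: +5 new -> 7 infected
Step 2: +8 new -> 15 infected
Step 3: +6 new -> 21 infected
Step 4: +7 new -> 28 infected
Step 5: +7 new -> 35 infected
Step 6: +7 new -> 42 infected
Step 7: +6 new -> 48 infected
Step 8: +3 new -> 51 infected
Step 9: +1 new -> 52 infected
Step 10: +0 new -> 52 infected

Answer: 52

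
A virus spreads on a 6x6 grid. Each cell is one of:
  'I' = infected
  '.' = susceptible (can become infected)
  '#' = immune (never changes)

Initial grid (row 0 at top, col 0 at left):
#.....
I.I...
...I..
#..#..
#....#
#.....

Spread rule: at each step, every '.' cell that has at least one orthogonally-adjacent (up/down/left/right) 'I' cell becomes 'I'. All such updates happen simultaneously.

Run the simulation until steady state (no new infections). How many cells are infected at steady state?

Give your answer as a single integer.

Step 0 (initial): 3 infected
Step 1: +6 new -> 9 infected
Step 2: +7 new -> 16 infected
Step 3: +6 new -> 22 infected
Step 4: +5 new -> 27 infected
Step 5: +3 new -> 30 infected
Step 6: +0 new -> 30 infected

Answer: 30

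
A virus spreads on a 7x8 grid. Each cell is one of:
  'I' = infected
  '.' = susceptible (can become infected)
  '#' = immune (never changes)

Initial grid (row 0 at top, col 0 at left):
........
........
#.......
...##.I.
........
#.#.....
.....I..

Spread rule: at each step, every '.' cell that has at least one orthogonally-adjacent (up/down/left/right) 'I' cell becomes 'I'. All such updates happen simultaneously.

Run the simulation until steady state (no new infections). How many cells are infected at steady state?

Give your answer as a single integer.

Step 0 (initial): 2 infected
Step 1: +7 new -> 9 infected
Step 2: +9 new -> 18 infected
Step 3: +8 new -> 26 infected
Step 4: +6 new -> 32 infected
Step 5: +6 new -> 38 infected
Step 6: +5 new -> 43 infected
Step 7: +4 new -> 47 infected
Step 8: +3 new -> 50 infected
Step 9: +1 new -> 51 infected
Step 10: +0 new -> 51 infected

Answer: 51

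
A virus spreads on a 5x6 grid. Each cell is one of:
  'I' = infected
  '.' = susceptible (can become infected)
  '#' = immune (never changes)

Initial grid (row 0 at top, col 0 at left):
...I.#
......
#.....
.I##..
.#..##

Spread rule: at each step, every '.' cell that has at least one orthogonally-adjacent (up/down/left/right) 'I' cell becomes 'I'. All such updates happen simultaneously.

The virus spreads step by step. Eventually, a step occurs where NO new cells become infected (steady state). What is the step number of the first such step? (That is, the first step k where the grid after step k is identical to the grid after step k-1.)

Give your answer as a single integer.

Step 0 (initial): 2 infected
Step 1: +5 new -> 7 infected
Step 2: +7 new -> 14 infected
Step 3: +4 new -> 18 infected
Step 4: +2 new -> 20 infected
Step 5: +1 new -> 21 infected
Step 6: +0 new -> 21 infected

Answer: 6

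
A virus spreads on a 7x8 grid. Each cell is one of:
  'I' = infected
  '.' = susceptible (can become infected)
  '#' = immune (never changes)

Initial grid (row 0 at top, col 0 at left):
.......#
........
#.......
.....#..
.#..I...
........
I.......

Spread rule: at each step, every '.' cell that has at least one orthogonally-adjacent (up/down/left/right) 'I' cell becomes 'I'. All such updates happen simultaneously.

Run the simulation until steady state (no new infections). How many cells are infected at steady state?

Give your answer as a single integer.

Step 0 (initial): 2 infected
Step 1: +6 new -> 8 infected
Step 2: +10 new -> 18 infected
Step 3: +11 new -> 29 infected
Step 4: +9 new -> 38 infected
Step 5: +7 new -> 45 infected
Step 6: +4 new -> 49 infected
Step 7: +2 new -> 51 infected
Step 8: +1 new -> 52 infected
Step 9: +0 new -> 52 infected

Answer: 52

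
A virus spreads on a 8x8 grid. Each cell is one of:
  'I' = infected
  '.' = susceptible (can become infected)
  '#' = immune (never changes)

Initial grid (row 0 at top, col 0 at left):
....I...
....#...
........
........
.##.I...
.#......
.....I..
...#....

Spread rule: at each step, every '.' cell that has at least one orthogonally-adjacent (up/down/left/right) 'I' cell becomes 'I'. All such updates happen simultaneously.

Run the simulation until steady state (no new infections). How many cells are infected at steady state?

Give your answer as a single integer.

Answer: 59

Derivation:
Step 0 (initial): 3 infected
Step 1: +10 new -> 13 infected
Step 2: +14 new -> 27 infected
Step 3: +13 new -> 40 infected
Step 4: +9 new -> 49 infected
Step 5: +6 new -> 55 infected
Step 6: +4 new -> 59 infected
Step 7: +0 new -> 59 infected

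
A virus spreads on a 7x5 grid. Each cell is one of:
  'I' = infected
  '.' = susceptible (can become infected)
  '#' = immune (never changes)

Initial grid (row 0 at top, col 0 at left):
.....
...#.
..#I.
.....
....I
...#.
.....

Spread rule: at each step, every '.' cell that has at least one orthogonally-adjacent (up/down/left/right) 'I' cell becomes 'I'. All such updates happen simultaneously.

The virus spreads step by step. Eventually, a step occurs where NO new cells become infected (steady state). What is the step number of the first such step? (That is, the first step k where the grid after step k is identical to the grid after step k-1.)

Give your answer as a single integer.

Answer: 8

Derivation:
Step 0 (initial): 2 infected
Step 1: +5 new -> 7 infected
Step 2: +4 new -> 11 infected
Step 3: +5 new -> 16 infected
Step 4: +6 new -> 22 infected
Step 5: +5 new -> 27 infected
Step 6: +4 new -> 31 infected
Step 7: +1 new -> 32 infected
Step 8: +0 new -> 32 infected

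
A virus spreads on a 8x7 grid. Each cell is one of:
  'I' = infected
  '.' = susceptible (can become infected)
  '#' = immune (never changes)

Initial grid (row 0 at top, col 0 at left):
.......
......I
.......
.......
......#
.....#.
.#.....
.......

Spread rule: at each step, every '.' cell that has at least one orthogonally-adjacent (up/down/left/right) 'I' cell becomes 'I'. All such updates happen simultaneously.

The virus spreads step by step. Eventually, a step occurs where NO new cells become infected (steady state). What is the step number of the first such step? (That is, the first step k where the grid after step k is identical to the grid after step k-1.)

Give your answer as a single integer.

Answer: 13

Derivation:
Step 0 (initial): 1 infected
Step 1: +3 new -> 4 infected
Step 2: +4 new -> 8 infected
Step 3: +4 new -> 12 infected
Step 4: +5 new -> 17 infected
Step 5: +5 new -> 22 infected
Step 6: +6 new -> 28 infected
Step 7: +6 new -> 34 infected
Step 8: +6 new -> 40 infected
Step 9: +6 new -> 46 infected
Step 10: +4 new -> 50 infected
Step 11: +2 new -> 52 infected
Step 12: +1 new -> 53 infected
Step 13: +0 new -> 53 infected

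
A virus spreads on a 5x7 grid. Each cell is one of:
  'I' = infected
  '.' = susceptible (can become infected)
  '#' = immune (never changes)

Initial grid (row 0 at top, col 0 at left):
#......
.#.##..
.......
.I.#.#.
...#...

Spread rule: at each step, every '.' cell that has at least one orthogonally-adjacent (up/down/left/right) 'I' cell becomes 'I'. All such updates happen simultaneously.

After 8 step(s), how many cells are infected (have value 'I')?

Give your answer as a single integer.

Step 0 (initial): 1 infected
Step 1: +4 new -> 5 infected
Step 2: +4 new -> 9 infected
Step 3: +3 new -> 12 infected
Step 4: +2 new -> 14 infected
Step 5: +4 new -> 18 infected
Step 6: +4 new -> 22 infected
Step 7: +4 new -> 26 infected
Step 8: +2 new -> 28 infected

Answer: 28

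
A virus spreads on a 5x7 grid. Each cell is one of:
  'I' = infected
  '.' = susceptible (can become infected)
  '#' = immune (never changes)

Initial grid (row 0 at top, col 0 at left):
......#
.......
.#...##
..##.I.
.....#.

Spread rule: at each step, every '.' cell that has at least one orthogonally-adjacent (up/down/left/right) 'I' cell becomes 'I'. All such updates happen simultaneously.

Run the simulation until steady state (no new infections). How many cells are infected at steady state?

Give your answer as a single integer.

Step 0 (initial): 1 infected
Step 1: +2 new -> 3 infected
Step 2: +3 new -> 6 infected
Step 3: +3 new -> 9 infected
Step 4: +5 new -> 14 infected
Step 5: +5 new -> 19 infected
Step 6: +4 new -> 23 infected
Step 7: +3 new -> 26 infected
Step 8: +2 new -> 28 infected
Step 9: +0 new -> 28 infected

Answer: 28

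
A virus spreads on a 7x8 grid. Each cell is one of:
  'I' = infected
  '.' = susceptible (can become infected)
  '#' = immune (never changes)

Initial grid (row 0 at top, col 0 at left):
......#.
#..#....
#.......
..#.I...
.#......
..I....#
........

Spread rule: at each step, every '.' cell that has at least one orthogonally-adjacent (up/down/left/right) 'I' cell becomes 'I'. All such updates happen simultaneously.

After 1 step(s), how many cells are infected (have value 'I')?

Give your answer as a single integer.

Answer: 10

Derivation:
Step 0 (initial): 2 infected
Step 1: +8 new -> 10 infected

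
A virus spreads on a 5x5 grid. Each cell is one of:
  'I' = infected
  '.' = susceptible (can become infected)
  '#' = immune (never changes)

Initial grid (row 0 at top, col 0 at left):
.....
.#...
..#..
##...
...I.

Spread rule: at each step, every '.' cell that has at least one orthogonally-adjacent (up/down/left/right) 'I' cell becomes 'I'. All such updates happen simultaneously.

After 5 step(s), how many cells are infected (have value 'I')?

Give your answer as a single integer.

Step 0 (initial): 1 infected
Step 1: +3 new -> 4 infected
Step 2: +4 new -> 8 infected
Step 3: +3 new -> 11 infected
Step 4: +3 new -> 14 infected
Step 5: +2 new -> 16 infected

Answer: 16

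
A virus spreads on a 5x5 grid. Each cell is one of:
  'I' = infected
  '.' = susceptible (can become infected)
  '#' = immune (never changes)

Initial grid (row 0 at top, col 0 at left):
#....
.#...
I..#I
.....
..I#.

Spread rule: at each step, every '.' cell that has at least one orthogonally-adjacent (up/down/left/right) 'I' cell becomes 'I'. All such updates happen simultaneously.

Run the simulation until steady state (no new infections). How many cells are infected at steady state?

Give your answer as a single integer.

Step 0 (initial): 3 infected
Step 1: +7 new -> 10 infected
Step 2: +7 new -> 17 infected
Step 3: +2 new -> 19 infected
Step 4: +1 new -> 20 infected
Step 5: +1 new -> 21 infected
Step 6: +0 new -> 21 infected

Answer: 21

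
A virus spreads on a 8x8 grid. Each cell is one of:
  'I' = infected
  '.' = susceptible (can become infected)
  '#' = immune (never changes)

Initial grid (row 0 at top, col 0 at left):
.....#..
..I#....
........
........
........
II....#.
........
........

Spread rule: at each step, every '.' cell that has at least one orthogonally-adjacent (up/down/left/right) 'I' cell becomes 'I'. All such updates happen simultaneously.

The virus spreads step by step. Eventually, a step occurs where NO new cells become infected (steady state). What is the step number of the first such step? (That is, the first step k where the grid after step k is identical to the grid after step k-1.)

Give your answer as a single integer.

Answer: 9

Derivation:
Step 0 (initial): 3 infected
Step 1: +8 new -> 11 infected
Step 2: +13 new -> 24 infected
Step 3: +9 new -> 33 infected
Step 4: +7 new -> 40 infected
Step 5: +6 new -> 46 infected
Step 6: +6 new -> 52 infected
Step 7: +6 new -> 58 infected
Step 8: +3 new -> 61 infected
Step 9: +0 new -> 61 infected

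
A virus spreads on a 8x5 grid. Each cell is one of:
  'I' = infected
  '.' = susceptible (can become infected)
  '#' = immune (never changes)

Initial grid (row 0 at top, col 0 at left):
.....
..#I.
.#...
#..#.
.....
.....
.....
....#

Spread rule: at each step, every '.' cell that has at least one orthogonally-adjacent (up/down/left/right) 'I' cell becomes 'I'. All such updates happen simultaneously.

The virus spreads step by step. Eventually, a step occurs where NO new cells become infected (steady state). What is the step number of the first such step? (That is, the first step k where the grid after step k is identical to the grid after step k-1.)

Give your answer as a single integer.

Step 0 (initial): 1 infected
Step 1: +3 new -> 4 infected
Step 2: +4 new -> 8 infected
Step 3: +3 new -> 11 infected
Step 4: +5 new -> 16 infected
Step 5: +5 new -> 21 infected
Step 6: +6 new -> 27 infected
Step 7: +4 new -> 31 infected
Step 8: +3 new -> 34 infected
Step 9: +1 new -> 35 infected
Step 10: +0 new -> 35 infected

Answer: 10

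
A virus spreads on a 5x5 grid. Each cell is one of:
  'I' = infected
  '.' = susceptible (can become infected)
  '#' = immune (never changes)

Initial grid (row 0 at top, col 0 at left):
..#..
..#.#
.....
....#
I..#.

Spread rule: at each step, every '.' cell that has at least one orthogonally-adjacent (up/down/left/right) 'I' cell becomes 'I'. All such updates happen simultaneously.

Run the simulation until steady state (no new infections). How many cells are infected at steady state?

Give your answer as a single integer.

Answer: 19

Derivation:
Step 0 (initial): 1 infected
Step 1: +2 new -> 3 infected
Step 2: +3 new -> 6 infected
Step 3: +3 new -> 9 infected
Step 4: +4 new -> 13 infected
Step 5: +2 new -> 15 infected
Step 6: +2 new -> 17 infected
Step 7: +1 new -> 18 infected
Step 8: +1 new -> 19 infected
Step 9: +0 new -> 19 infected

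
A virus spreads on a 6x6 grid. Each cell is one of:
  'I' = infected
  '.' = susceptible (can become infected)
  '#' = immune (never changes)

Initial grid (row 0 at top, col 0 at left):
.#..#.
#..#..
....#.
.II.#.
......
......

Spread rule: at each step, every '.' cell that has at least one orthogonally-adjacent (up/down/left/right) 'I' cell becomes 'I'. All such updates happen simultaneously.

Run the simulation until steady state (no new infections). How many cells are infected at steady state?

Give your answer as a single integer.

Answer: 29

Derivation:
Step 0 (initial): 2 infected
Step 1: +6 new -> 8 infected
Step 2: +8 new -> 16 infected
Step 3: +4 new -> 20 infected
Step 4: +3 new -> 23 infected
Step 5: +2 new -> 25 infected
Step 6: +1 new -> 26 infected
Step 7: +1 new -> 27 infected
Step 8: +2 new -> 29 infected
Step 9: +0 new -> 29 infected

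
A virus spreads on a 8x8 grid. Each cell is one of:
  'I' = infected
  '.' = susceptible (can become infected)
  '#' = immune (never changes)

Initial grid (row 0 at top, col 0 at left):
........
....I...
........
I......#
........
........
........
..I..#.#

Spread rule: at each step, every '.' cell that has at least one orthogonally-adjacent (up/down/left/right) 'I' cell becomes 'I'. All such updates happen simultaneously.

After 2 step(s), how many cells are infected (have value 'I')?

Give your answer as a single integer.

Answer: 30

Derivation:
Step 0 (initial): 3 infected
Step 1: +10 new -> 13 infected
Step 2: +17 new -> 30 infected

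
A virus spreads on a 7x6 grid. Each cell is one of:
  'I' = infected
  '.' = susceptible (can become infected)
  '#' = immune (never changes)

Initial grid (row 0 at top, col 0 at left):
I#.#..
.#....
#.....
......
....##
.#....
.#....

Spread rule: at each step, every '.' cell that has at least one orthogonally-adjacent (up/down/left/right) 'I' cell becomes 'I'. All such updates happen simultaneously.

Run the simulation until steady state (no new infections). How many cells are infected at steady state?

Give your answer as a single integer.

Answer: 2

Derivation:
Step 0 (initial): 1 infected
Step 1: +1 new -> 2 infected
Step 2: +0 new -> 2 infected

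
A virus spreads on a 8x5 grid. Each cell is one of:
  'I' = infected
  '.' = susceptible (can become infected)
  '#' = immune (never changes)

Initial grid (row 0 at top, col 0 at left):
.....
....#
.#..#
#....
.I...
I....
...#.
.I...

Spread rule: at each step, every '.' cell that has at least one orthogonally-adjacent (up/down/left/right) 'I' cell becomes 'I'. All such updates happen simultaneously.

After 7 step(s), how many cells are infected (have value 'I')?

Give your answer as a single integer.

Step 0 (initial): 3 infected
Step 1: +8 new -> 11 infected
Step 2: +5 new -> 16 infected
Step 3: +5 new -> 21 infected
Step 4: +5 new -> 26 infected
Step 5: +3 new -> 29 infected
Step 6: +3 new -> 32 infected
Step 7: +3 new -> 35 infected

Answer: 35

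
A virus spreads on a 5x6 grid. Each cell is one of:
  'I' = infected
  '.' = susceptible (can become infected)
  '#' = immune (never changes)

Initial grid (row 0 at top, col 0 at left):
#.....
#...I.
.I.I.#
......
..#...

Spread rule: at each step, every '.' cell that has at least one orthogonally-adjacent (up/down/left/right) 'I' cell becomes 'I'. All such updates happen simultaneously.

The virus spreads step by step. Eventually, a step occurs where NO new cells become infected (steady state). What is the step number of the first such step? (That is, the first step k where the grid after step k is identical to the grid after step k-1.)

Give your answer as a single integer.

Answer: 5

Derivation:
Step 0 (initial): 3 infected
Step 1: +9 new -> 12 infected
Step 2: +9 new -> 21 infected
Step 3: +4 new -> 25 infected
Step 4: +1 new -> 26 infected
Step 5: +0 new -> 26 infected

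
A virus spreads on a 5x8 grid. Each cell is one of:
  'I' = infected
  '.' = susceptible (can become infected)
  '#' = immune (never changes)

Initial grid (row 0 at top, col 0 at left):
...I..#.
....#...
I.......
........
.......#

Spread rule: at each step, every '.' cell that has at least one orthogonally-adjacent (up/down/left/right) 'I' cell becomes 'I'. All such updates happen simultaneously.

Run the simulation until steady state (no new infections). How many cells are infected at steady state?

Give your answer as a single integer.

Answer: 37

Derivation:
Step 0 (initial): 2 infected
Step 1: +6 new -> 8 infected
Step 2: +9 new -> 17 infected
Step 3: +5 new -> 22 infected
Step 4: +5 new -> 27 infected
Step 5: +4 new -> 31 infected
Step 6: +4 new -> 35 infected
Step 7: +2 new -> 37 infected
Step 8: +0 new -> 37 infected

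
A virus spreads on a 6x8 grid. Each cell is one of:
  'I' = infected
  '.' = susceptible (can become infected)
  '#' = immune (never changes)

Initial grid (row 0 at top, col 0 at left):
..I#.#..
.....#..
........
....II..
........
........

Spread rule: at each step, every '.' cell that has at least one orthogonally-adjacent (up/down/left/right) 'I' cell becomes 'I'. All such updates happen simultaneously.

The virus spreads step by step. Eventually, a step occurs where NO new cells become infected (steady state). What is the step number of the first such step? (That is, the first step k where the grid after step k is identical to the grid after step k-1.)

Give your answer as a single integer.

Answer: 7

Derivation:
Step 0 (initial): 3 infected
Step 1: +8 new -> 11 infected
Step 2: +13 new -> 24 infected
Step 3: +10 new -> 34 infected
Step 4: +7 new -> 41 infected
Step 5: +3 new -> 44 infected
Step 6: +1 new -> 45 infected
Step 7: +0 new -> 45 infected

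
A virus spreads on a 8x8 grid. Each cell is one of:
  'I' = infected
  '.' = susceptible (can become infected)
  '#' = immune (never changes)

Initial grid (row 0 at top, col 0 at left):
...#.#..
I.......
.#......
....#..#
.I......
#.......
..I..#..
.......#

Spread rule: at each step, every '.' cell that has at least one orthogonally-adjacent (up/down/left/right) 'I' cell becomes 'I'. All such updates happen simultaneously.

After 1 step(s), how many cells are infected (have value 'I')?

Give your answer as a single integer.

Step 0 (initial): 3 infected
Step 1: +11 new -> 14 infected

Answer: 14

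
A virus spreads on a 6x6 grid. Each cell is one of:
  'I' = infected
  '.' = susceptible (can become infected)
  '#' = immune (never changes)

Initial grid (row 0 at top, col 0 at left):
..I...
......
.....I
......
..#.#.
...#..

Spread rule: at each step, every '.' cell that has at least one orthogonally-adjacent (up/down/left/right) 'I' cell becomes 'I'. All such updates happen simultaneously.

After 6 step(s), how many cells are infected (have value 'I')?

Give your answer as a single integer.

Step 0 (initial): 2 infected
Step 1: +6 new -> 8 infected
Step 2: +10 new -> 18 infected
Step 3: +5 new -> 23 infected
Step 4: +4 new -> 27 infected
Step 5: +2 new -> 29 infected
Step 6: +2 new -> 31 infected

Answer: 31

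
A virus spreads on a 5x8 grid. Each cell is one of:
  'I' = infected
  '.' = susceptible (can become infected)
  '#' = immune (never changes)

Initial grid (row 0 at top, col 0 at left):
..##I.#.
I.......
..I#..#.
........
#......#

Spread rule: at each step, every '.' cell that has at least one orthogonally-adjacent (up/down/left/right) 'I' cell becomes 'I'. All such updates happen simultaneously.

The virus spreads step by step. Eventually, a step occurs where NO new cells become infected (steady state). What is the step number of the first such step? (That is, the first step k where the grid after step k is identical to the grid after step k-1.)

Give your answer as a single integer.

Step 0 (initial): 3 infected
Step 1: +8 new -> 11 infected
Step 2: +8 new -> 19 infected
Step 3: +5 new -> 24 infected
Step 4: +3 new -> 27 infected
Step 5: +4 new -> 31 infected
Step 6: +2 new -> 33 infected
Step 7: +0 new -> 33 infected

Answer: 7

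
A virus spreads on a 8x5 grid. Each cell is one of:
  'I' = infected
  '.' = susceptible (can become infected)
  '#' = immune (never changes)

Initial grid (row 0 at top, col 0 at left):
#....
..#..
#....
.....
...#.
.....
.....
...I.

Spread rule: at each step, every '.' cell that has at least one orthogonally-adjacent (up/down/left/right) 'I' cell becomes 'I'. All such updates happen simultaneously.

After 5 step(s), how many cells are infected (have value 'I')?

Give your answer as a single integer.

Answer: 20

Derivation:
Step 0 (initial): 1 infected
Step 1: +3 new -> 4 infected
Step 2: +4 new -> 8 infected
Step 3: +4 new -> 12 infected
Step 4: +4 new -> 16 infected
Step 5: +4 new -> 20 infected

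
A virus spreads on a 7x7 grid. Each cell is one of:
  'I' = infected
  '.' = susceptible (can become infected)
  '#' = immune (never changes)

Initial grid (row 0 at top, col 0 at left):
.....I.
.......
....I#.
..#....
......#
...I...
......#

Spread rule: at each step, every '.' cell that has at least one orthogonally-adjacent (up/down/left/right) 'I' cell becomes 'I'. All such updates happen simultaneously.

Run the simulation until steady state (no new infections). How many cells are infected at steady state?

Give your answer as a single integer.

Step 0 (initial): 3 infected
Step 1: +10 new -> 13 infected
Step 2: +12 new -> 25 infected
Step 3: +11 new -> 36 infected
Step 4: +6 new -> 42 infected
Step 5: +3 new -> 45 infected
Step 6: +0 new -> 45 infected

Answer: 45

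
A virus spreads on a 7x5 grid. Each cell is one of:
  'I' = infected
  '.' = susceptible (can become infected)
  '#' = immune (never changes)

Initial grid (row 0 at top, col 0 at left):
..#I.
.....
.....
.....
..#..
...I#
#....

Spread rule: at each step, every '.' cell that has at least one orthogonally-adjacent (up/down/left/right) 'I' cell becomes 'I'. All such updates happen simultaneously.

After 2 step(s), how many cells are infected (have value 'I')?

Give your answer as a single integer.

Answer: 15

Derivation:
Step 0 (initial): 2 infected
Step 1: +5 new -> 7 infected
Step 2: +8 new -> 15 infected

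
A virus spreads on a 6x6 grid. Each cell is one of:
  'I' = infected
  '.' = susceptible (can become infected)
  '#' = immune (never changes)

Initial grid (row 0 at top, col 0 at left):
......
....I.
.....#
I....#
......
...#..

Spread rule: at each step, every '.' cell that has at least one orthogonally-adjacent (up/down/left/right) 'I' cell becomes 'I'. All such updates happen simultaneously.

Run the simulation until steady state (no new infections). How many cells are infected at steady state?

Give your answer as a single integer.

Step 0 (initial): 2 infected
Step 1: +7 new -> 9 infected
Step 2: +10 new -> 19 infected
Step 3: +8 new -> 27 infected
Step 4: +5 new -> 32 infected
Step 5: +1 new -> 33 infected
Step 6: +0 new -> 33 infected

Answer: 33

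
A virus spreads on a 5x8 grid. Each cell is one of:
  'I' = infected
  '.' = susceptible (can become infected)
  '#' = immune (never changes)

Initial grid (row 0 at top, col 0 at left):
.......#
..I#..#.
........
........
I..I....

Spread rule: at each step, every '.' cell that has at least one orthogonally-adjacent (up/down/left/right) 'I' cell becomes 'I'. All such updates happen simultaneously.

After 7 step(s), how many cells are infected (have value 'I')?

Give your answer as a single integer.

Answer: 37

Derivation:
Step 0 (initial): 3 infected
Step 1: +8 new -> 11 infected
Step 2: +10 new -> 21 infected
Step 3: +5 new -> 26 infected
Step 4: +5 new -> 31 infected
Step 5: +4 new -> 35 infected
Step 6: +1 new -> 36 infected
Step 7: +1 new -> 37 infected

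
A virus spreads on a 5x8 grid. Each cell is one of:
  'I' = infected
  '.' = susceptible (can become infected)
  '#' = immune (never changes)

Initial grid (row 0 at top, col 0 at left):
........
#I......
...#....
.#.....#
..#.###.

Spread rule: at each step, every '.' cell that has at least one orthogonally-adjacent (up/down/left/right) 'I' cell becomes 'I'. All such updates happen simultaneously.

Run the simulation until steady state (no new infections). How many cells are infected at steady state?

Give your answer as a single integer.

Step 0 (initial): 1 infected
Step 1: +3 new -> 4 infected
Step 2: +5 new -> 9 infected
Step 3: +4 new -> 13 infected
Step 4: +5 new -> 18 infected
Step 5: +6 new -> 24 infected
Step 6: +4 new -> 28 infected
Step 7: +3 new -> 31 infected
Step 8: +0 new -> 31 infected

Answer: 31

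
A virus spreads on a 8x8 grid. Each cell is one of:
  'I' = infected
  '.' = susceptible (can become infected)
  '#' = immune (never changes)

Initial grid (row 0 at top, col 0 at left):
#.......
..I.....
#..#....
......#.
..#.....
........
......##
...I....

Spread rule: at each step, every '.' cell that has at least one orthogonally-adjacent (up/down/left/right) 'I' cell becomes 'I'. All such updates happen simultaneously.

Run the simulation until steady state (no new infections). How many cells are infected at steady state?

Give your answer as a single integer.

Step 0 (initial): 2 infected
Step 1: +7 new -> 9 infected
Step 2: +11 new -> 20 infected
Step 3: +12 new -> 32 infected
Step 4: +11 new -> 43 infected
Step 5: +8 new -> 51 infected
Step 6: +4 new -> 55 infected
Step 7: +2 new -> 57 infected
Step 8: +0 new -> 57 infected

Answer: 57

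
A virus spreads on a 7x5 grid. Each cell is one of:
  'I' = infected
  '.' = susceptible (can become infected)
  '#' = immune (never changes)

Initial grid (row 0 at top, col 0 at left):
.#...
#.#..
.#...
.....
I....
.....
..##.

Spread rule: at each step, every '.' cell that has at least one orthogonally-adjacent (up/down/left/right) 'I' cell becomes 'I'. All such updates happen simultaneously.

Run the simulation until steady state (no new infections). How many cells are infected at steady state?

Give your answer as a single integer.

Step 0 (initial): 1 infected
Step 1: +3 new -> 4 infected
Step 2: +5 new -> 9 infected
Step 3: +4 new -> 13 infected
Step 4: +4 new -> 17 infected
Step 5: +3 new -> 20 infected
Step 6: +3 new -> 23 infected
Step 7: +2 new -> 25 infected
Step 8: +2 new -> 27 infected
Step 9: +0 new -> 27 infected

Answer: 27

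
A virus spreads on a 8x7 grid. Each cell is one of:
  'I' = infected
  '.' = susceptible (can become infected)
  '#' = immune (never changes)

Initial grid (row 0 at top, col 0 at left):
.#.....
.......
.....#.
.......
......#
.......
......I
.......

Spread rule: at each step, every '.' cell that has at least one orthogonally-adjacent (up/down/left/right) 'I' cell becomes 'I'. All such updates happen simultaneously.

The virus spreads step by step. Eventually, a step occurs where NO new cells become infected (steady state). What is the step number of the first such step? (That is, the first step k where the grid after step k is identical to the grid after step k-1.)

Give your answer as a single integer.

Step 0 (initial): 1 infected
Step 1: +3 new -> 4 infected
Step 2: +3 new -> 7 infected
Step 3: +4 new -> 11 infected
Step 4: +5 new -> 16 infected
Step 5: +6 new -> 22 infected
Step 6: +7 new -> 29 infected
Step 7: +7 new -> 36 infected
Step 8: +7 new -> 43 infected
Step 9: +5 new -> 48 infected
Step 10: +3 new -> 51 infected
Step 11: +1 new -> 52 infected
Step 12: +1 new -> 53 infected
Step 13: +0 new -> 53 infected

Answer: 13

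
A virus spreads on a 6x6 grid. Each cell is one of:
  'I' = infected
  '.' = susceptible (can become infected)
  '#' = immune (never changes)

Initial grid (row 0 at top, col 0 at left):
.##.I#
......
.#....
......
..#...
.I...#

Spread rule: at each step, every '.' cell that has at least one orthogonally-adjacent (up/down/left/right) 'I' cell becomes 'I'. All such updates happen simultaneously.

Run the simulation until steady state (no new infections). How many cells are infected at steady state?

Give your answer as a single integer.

Step 0 (initial): 2 infected
Step 1: +5 new -> 7 infected
Step 2: +6 new -> 13 infected
Step 3: +8 new -> 21 infected
Step 4: +6 new -> 27 infected
Step 5: +2 new -> 29 infected
Step 6: +1 new -> 30 infected
Step 7: +0 new -> 30 infected

Answer: 30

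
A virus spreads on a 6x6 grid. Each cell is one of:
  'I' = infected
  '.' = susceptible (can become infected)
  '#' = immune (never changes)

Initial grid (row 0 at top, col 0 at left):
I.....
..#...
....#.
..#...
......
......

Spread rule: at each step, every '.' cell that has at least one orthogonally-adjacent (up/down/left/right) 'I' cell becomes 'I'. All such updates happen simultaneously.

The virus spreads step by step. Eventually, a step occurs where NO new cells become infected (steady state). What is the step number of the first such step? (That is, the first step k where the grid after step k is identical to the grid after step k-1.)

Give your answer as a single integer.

Step 0 (initial): 1 infected
Step 1: +2 new -> 3 infected
Step 2: +3 new -> 6 infected
Step 3: +3 new -> 9 infected
Step 4: +5 new -> 14 infected
Step 5: +5 new -> 19 infected
Step 6: +4 new -> 23 infected
Step 7: +4 new -> 27 infected
Step 8: +3 new -> 30 infected
Step 9: +2 new -> 32 infected
Step 10: +1 new -> 33 infected
Step 11: +0 new -> 33 infected

Answer: 11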